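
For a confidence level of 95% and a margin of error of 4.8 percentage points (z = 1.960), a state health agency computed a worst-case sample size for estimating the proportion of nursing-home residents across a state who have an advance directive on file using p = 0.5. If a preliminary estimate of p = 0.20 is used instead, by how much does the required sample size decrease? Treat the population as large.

Conservative (p = 0.5): n = 1.960² × 0.25 / 0.048² ≈ 416.84 → 417.
Using p = 0.20: p(1−p) = 0.1600, so n = 1.960² × 0.1600 / 0.048² ≈ 266.78 → 267.
Reduction: 417 − 267 = 150.

150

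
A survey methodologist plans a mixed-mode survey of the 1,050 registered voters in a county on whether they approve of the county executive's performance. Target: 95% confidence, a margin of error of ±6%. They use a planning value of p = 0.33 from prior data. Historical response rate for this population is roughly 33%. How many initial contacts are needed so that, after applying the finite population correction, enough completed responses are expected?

585

For 95% confidence, z = 1.96.
Completed interviews needed (unadjusted): n₀ = 1.96² × 0.2211 / 0.060² ≈ 235.94 → 236.
FPC for N = 1,050: n = 236 / (1 + 235/1050) = 236 / 1.2238 ≈ 192.84 → 193.
At a 33% response rate, contacts needed = 193 / 0.33 ≈ 584.85 → 585.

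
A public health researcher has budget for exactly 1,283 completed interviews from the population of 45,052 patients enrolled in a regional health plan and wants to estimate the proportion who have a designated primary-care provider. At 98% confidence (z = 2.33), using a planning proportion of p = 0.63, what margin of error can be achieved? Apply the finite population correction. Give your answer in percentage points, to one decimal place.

3.1

Finite-population factor: (N−n)/(N−1) = (45052−1283)/(45052−1) = 0.9715.
SE(p̂) = √[p(1−p)/n · (N−n)/(N−1)] = √[0.2331/1283 × 0.9715] = 0.01329.
E = z × SE = 2.33 × 0.01329 = 0.03096 ≈ 3.1 percentage points.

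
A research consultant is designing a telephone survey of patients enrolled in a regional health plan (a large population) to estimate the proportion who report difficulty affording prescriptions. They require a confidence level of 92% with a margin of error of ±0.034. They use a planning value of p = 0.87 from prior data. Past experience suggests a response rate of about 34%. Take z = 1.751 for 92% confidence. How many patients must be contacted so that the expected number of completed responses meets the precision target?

883

Completed interviews needed: n₀ = 1.751² × 0.1131 / 0.034² ≈ 299.97 → 300.
At a 34% response rate, contacts needed = 300 / 0.34 ≈ 882.35 → 883.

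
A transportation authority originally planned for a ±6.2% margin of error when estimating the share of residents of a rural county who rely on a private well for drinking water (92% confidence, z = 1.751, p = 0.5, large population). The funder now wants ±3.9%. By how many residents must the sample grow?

At ±6.2%: n = 1.751² × 0.2500 / 0.062² ≈ 199.40 → 200.
At ±3.9%: n = 1.751² × 0.2500 / 0.039² ≈ 503.94 → 504.
Additional respondents: 504 − 200 = 304.

304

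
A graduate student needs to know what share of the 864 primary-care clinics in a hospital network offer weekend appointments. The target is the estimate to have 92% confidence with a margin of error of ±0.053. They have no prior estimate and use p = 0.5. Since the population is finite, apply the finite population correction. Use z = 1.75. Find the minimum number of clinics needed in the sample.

208

Unadjusted: n₀ = 1.75² × 0.50 × 0.50 / 0.053² ≈ 272.56, so n₀ = 273.
Finite population correction with N = 864: n = n₀ / (1 + (n₀−1)/N) = 273 / (1 + 272/864) = 273 / 1.3148 ≈ 207.63.
Rounding up, n = 208.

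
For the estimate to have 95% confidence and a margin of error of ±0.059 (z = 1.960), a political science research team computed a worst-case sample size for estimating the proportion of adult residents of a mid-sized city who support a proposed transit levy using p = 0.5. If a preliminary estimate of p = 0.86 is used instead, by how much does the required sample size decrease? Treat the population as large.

Conservative (p = 0.5): n = 1.960² × 0.25 / 0.059² ≈ 275.90 → 276.
Using p = 0.86: p(1−p) = 0.1204, so n = 1.960² × 0.1204 / 0.059² ≈ 132.87 → 133.
Reduction: 276 − 133 = 143.

143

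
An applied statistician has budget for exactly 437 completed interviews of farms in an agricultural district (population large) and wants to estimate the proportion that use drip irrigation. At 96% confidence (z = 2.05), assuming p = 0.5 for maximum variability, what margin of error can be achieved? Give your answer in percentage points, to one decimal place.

SE(p̂) = √[p(1−p)/n] = √[0.2500/437] = 0.02392.
E = z × SE = 2.05 × 0.02392 = 0.04903, or 4.9 percentage points.

4.9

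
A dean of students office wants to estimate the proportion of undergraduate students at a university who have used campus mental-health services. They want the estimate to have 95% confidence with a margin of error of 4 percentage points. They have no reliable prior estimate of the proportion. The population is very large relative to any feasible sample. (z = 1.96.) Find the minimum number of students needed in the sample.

With no prior estimate, use p = 0.5, giving p(1−p) = 0.25.
n = z²·p(1−p)/E² = 1.96² × 0.2500 / 0.040² = 3.8416 × 0.2500 / 0.001600 ≈ 600.25.
Rounding up gives n = 601.

601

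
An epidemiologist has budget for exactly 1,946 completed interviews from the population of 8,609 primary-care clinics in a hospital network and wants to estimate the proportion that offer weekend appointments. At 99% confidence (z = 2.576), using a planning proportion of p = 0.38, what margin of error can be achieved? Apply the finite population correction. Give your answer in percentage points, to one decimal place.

Finite-population factor: (N−n)/(N−1) = (8609−1946)/(8609−1) = 0.7740.
SE(p̂) = √[p(1−p)/n · (N−n)/(N−1)] = √[0.2356/1946 × 0.7740] = 0.00968.
E = z × SE = 2.576 × 0.00968 = 0.02494 ≈ 2.5 percentage points.

2.5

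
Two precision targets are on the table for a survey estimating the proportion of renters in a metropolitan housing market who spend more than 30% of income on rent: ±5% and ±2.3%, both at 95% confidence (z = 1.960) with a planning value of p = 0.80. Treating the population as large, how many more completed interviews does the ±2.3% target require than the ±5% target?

916

At ±5%: n = 1.960² × 0.1600 / 0.050² ≈ 245.86 → 246.
At ±2.3%: n = 1.960² × 0.1600 / 0.023² ≈ 1161.92 → 1162.
Additional respondents: 1162 − 246 = 916.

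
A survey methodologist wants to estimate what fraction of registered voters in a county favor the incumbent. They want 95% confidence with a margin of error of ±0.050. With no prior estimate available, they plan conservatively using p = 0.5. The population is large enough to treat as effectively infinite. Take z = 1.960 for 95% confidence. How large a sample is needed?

With p = 0.5, p(1−p) = 0.25.
n = z²·p(1−p)/E² = 1.960² × 0.2500 / 0.050² = 3.8416 × 0.2500 / 0.002500 ≈ 384.16.
Rounding up gives n = 385.

385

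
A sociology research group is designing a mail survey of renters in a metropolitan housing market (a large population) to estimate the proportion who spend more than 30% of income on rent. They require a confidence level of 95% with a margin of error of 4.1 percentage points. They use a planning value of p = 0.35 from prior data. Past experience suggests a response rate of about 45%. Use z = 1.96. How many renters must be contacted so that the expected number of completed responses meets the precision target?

Completed interviews needed: n₀ = 1.96² × 0.2275 / 0.041² ≈ 519.91 → 520.
At a 45% response rate, contacts needed = 520 / 0.45 ≈ 1155.56 → 1156.

1156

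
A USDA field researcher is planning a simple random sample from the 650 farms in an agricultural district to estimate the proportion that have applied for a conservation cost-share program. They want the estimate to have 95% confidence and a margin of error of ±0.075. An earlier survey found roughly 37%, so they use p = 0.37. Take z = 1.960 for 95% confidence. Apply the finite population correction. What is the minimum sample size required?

Unadjusted: n₀ = 1.960² × 0.37 × 0.63 / 0.075² ≈ 159.20, so n₀ = 160.
Finite population correction with N = 650: n = n₀ / (1 + (n₀−1)/N) = 160 / (1 + 159/650) = 160 / 1.2446 ≈ 128.55.
Rounding up, n = 129.

129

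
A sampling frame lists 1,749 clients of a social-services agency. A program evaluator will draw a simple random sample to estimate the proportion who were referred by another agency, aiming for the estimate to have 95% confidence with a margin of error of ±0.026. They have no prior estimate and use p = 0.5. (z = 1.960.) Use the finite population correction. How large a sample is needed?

785

Unadjusted: n₀ = 1.960² × 0.50 × 0.50 / 0.026² ≈ 1420.71, so n₀ = 1421.
Finite population correction with N = 1,749: n = n₀ / (1 + (n₀−1)/N) = 1421 / (1 + 1420/1749) = 1421 / 1.8119 ≈ 784.26.
Rounding up, n = 785.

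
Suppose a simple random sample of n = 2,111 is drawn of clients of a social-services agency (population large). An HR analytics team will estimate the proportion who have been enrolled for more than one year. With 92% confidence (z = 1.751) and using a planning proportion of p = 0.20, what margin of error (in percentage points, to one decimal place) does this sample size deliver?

1.5

SE(p̂) = √[p(1−p)/n] = √[0.1600/2111] = 0.00871.
E = z × SE = 1.751 × 0.00871 = 0.01524, or 1.5 percentage points.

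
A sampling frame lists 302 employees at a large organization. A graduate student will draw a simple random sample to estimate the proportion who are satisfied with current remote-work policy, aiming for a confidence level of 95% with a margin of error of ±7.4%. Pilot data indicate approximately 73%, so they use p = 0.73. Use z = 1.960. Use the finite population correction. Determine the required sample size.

96

Unadjusted: n₀ = 1.960² × 0.73 × 0.27 / 0.074² ≈ 138.27, so n₀ = 139.
Finite population correction with N = 302: n = n₀ / (1 + (n₀−1)/N) = 139 / (1 + 138/302) = 139 / 1.4570 ≈ 95.40.
Rounding up, n = 96.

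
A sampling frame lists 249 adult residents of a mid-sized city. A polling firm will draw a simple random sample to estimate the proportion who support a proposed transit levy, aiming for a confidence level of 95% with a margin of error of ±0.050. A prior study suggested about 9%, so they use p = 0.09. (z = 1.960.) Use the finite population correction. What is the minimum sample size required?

Unadjusted: n₀ = 1.960² × 0.09 × 0.91 / 0.050² ≈ 125.85, so n₀ = 126.
Finite population correction with N = 249: n = n₀ / (1 + (n₀−1)/N) = 126 / (1 + 125/249) = 126 / 1.5020 ≈ 83.89.
Rounding up, n = 84.

84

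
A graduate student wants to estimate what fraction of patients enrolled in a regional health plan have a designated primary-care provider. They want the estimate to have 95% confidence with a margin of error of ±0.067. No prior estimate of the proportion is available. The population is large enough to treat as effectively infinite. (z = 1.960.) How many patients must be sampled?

With no prior estimate, use p = 0.5, giving p(1−p) = 0.25.
n = z²·p(1−p)/E² = 1.960² × 0.2500 / 0.067² = 3.8416 × 0.2500 / 0.004489 ≈ 213.95.
Rounding up gives n = 214.

214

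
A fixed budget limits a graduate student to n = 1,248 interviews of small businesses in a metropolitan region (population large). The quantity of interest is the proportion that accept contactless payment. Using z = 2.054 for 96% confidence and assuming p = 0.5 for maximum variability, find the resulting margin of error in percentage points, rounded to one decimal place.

2.9

SE(p̂) = √[p(1−p)/n] = √[0.2500/1248] = 0.01415.
E = z × SE = 2.054 × 0.01415 = 0.02907, or 2.9 percentage points.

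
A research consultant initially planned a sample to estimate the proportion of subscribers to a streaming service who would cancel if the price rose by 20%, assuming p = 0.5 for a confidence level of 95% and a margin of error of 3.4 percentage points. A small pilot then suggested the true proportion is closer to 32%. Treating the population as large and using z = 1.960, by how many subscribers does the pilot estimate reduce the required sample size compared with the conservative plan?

Conservative (p = 0.5): n = 1.960² × 0.25 / 0.034² ≈ 830.80 → 831.
Using p = 0.32: p(1−p) = 0.2176, so n = 1.960² × 0.2176 / 0.034² ≈ 723.12 → 724.
Reduction: 831 − 724 = 107.

107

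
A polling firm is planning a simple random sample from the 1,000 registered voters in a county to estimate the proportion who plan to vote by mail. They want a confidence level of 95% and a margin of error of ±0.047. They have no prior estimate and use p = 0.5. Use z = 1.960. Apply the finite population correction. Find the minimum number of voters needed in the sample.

Unadjusted: n₀ = 1.960² × 0.50 × 0.50 / 0.047² ≈ 434.77, so n₀ = 435.
Finite population correction with N = 1,000: n = n₀ / (1 + (n₀−1)/N) = 435 / (1 + 434/1000) = 435 / 1.4340 ≈ 303.35.
Rounding up, n = 304.

304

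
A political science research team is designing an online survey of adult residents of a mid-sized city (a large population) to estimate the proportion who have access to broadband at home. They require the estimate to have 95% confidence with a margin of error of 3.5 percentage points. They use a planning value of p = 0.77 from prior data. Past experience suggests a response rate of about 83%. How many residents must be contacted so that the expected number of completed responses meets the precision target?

670

For 95% confidence, z = 1.960.
Completed interviews needed: n₀ = 1.960² × 0.1771 / 0.035² ≈ 555.39 → 556.
At an 83% response rate, contacts needed = 556 / 0.83 ≈ 669.88 → 670.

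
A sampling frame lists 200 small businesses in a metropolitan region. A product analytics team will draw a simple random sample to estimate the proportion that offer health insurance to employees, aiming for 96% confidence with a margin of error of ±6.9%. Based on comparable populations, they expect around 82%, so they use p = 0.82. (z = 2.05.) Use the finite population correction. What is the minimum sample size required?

Unadjusted: n₀ = 2.05² × 0.82 × 0.18 / 0.069² ≈ 130.29, so n₀ = 131.
Finite population correction with N = 200: n = n₀ / (1 + (n₀−1)/N) = 131 / (1 + 130/200) = 131 / 1.6500 ≈ 79.39.
Rounding up, n = 80.

80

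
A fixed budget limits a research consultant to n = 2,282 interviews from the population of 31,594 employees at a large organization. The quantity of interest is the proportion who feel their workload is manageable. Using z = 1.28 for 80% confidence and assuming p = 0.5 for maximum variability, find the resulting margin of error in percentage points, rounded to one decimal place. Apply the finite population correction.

1.3

Finite-population factor: (N−n)/(N−1) = (31594−2282)/(31594−1) = 0.9278.
SE(p̂) = √[p(1−p)/n · (N−n)/(N−1)] = √[0.2500/2282 × 0.9278] = 0.01008.
E = z × SE = 1.28 × 0.01008 = 0.01290 ≈ 1.3 percentage points.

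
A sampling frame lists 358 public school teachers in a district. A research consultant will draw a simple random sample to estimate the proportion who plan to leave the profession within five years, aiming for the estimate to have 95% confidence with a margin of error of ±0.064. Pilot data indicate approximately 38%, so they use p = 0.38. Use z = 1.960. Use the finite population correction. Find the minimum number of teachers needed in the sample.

Unadjusted: n₀ = 1.960² × 0.38 × 0.62 / 0.064² ≈ 220.97, so n₀ = 221.
Finite population correction with N = 358: n = n₀ / (1 + (n₀−1)/N) = 221 / (1 + 220/358) = 221 / 1.6145 ≈ 136.88.
Rounding up, n = 137.

137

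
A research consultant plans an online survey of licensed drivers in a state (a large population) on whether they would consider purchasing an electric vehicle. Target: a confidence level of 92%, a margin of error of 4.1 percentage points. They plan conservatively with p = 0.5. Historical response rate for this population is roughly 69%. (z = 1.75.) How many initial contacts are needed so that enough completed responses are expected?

Completed interviews needed: n₀ = 1.75² × 0.2500 / 0.041² ≈ 455.46 → 456.
At a 69% response rate, contacts needed = 456 / 0.69 ≈ 660.87 → 661.

661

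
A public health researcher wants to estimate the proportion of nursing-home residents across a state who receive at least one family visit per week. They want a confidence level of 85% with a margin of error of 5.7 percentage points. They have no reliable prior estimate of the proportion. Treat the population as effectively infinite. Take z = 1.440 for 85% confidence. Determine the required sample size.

160

With no prior estimate, use p = 0.5, giving p(1−p) = 0.25.
n = z²·p(1−p)/E² = 1.440² × 0.2500 / 0.057² = 2.0736 × 0.2500 / 0.003249 ≈ 159.56.
Rounding up gives n = 160.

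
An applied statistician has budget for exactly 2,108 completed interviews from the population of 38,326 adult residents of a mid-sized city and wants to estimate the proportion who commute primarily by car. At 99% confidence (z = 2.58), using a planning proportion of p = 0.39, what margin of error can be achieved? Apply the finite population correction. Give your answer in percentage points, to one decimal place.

2.7

Finite-population factor: (N−n)/(N−1) = (38326−2108)/(38326−1) = 0.9450.
SE(p̂) = √[p(1−p)/n · (N−n)/(N−1)] = √[0.2379/2108 × 0.9450] = 0.01033.
E = z × SE = 2.58 × 0.01033 = 0.02664 ≈ 2.7 percentage points.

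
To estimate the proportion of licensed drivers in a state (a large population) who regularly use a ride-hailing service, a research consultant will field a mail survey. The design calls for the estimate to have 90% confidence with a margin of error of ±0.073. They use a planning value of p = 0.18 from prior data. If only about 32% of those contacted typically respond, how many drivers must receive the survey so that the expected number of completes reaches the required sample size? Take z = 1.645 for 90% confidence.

235

Completed interviews needed: n₀ = 1.645² × 0.1476 / 0.073² ≈ 74.95 → 75.
At a 32% response rate, contacts needed = 75 / 0.32 ≈ 234.38 → 235.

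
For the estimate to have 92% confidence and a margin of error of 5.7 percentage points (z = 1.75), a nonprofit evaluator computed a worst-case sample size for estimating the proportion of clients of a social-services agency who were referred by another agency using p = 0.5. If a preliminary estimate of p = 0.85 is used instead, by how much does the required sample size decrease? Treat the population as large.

115

Conservative (p = 0.5): n = 1.75² × 0.25 / 0.057² ≈ 235.65 → 236.
Using p = 0.85: p(1−p) = 0.1275, so n = 1.75² × 0.1275 / 0.057² ≈ 120.18 → 121.
Reduction: 236 − 121 = 115.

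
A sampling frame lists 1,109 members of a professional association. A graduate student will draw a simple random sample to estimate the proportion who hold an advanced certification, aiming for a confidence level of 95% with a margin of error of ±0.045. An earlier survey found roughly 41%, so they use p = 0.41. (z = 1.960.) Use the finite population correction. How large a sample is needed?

325

Unadjusted: n₀ = 1.960² × 0.41 × 0.59 / 0.045² ≈ 458.91, so n₀ = 459.
Finite population correction with N = 1,109: n = n₀ / (1 + (n₀−1)/N) = 459 / (1 + 458/1109) = 459 / 1.4130 ≈ 324.84.
Rounding up, n = 325.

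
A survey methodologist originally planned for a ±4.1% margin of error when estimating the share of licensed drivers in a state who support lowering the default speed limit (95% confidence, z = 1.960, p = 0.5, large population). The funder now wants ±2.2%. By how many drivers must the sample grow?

At ±4.1%: n = 1.960² × 0.2500 / 0.041² ≈ 571.33 → 572.
At ±2.2%: n = 1.960² × 0.2500 / 0.022² ≈ 1984.30 → 1985.
Additional respondents: 1985 − 572 = 1413.

1413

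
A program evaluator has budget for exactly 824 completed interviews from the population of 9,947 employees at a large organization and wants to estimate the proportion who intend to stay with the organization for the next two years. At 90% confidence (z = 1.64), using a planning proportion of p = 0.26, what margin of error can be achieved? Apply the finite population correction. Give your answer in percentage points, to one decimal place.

Finite-population factor: (N−n)/(N−1) = (9947−824)/(9947−1) = 0.9173.
SE(p̂) = √[p(1−p)/n · (N−n)/(N−1)] = √[0.1924/824 × 0.9173] = 0.01463.
E = z × SE = 1.64 × 0.01463 = 0.02400 ≈ 2.4 percentage points.

2.4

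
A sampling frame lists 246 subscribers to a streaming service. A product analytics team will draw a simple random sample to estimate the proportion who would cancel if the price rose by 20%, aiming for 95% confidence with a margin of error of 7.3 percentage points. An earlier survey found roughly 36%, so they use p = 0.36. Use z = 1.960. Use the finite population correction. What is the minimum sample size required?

Unadjusted: n₀ = 1.960² × 0.36 × 0.64 / 0.073² ≈ 166.09, so n₀ = 167.
Finite population correction with N = 246: n = n₀ / (1 + (n₀−1)/N) = 167 / (1 + 166/246) = 167 / 1.6748 ≈ 99.71.
Rounding up, n = 100.

100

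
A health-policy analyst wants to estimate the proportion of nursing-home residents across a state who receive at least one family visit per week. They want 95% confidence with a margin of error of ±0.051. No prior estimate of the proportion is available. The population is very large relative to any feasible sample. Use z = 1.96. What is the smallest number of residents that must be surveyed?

370

With no prior estimate, use p = 0.5, giving p(1−p) = 0.25.
n = z²·p(1−p)/E² = 1.96² × 0.2500 / 0.051² = 3.8416 × 0.2500 / 0.002601 ≈ 369.24.
Rounding up gives n = 370.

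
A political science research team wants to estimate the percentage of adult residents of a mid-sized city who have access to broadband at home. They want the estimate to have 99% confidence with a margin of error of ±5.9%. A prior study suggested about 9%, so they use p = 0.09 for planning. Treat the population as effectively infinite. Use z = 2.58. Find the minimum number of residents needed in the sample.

157

With p = 0.09, p(1−p) = 0.0819.
n = z²·p(1−p)/E² = 2.58² × 0.0819 / 0.059² = 6.6564 × 0.0819 / 0.003481 ≈ 156.61.
Rounding up gives n = 157.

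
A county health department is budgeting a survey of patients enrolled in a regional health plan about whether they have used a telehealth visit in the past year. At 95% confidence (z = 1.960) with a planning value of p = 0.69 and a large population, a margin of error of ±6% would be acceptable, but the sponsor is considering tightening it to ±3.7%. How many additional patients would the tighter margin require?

At ±6%: n = 1.960² × 0.2139 / 0.060² ≈ 228.26 → 229.
At ±3.7%: n = 1.960² × 0.2139 / 0.037² ≈ 600.23 → 601.
Additional respondents: 601 − 229 = 372.

372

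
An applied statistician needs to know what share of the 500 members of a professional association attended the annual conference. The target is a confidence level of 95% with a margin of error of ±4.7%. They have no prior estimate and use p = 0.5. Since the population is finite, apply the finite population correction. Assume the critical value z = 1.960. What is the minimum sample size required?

233

Unadjusted: n₀ = 1.960² × 0.50 × 0.50 / 0.047² ≈ 434.77, so n₀ = 435.
Finite population correction with N = 500: n = n₀ / (1 + (n₀−1)/N) = 435 / (1 + 434/500) = 435 / 1.8680 ≈ 232.87.
Rounding up, n = 233.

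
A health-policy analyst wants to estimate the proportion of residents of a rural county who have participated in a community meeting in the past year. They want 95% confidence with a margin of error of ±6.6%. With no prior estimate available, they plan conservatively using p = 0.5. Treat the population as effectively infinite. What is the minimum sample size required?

For 95% confidence, z = 1.960.
With p = 0.5, p(1−p) = 0.25.
n = z²·p(1−p)/E² = 1.960² × 0.2500 / 0.066² = 3.8416 × 0.2500 / 0.004356 ≈ 220.48.
Rounding up gives n = 221.

221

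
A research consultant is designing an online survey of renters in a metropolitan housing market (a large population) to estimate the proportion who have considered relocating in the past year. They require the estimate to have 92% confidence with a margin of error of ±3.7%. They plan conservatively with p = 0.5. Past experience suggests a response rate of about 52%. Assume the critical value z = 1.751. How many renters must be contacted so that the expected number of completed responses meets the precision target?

Completed interviews needed: n₀ = 1.751² × 0.2500 / 0.037² ≈ 559.90 → 560.
At a 52% response rate, contacts needed = 560 / 0.52 ≈ 1076.92 → 1077.

1077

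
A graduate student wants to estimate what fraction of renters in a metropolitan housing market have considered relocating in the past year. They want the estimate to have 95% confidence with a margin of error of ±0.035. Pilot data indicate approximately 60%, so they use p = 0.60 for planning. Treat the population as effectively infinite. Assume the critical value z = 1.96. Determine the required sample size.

753

With p = 0.60, p(1−p) = 0.2400.
n = z²·p(1−p)/E² = 1.96² × 0.2400 / 0.035² = 3.8416 × 0.2400 / 0.001225 ≈ 752.64.
Rounding up gives n = 753.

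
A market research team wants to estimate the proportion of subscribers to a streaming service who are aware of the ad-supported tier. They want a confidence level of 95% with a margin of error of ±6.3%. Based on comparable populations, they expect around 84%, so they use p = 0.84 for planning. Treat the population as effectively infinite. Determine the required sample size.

For 95% confidence, z = 1.960.
With p = 0.84, p(1−p) = 0.1344.
n = z²·p(1−p)/E² = 1.960² × 0.1344 / 0.063² = 3.8416 × 0.1344 / 0.003969 ≈ 130.09.
Rounding up gives n = 131.

131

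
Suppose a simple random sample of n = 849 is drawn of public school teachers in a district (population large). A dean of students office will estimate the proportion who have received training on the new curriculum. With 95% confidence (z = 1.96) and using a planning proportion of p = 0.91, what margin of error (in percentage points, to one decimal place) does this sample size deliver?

1.9

SE(p̂) = √[p(1−p)/n] = √[0.0819/849] = 0.00982.
E = z × SE = 1.96 × 0.00982 = 0.01925, or 1.9 percentage points.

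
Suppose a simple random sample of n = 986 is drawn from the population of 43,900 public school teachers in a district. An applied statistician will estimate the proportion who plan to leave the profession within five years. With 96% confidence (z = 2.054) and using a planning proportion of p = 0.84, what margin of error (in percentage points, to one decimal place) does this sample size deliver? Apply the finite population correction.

2.4

Finite-population factor: (N−n)/(N−1) = (43900−986)/(43900−1) = 0.9776.
SE(p̂) = √[p(1−p)/n · (N−n)/(N−1)] = √[0.1344/986 × 0.9776] = 0.01154.
E = z × SE = 2.054 × 0.01154 = 0.02371 ≈ 2.4 percentage points.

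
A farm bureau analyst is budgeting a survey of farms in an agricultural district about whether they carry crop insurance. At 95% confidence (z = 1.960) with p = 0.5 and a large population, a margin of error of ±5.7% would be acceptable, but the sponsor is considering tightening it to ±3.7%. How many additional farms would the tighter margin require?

At ±5.7%: n = 1.960² × 0.2500 / 0.057² ≈ 295.60 → 296.
At ±3.7%: n = 1.960² × 0.2500 / 0.037² ≈ 701.53 → 702.
Additional respondents: 702 − 296 = 406.

406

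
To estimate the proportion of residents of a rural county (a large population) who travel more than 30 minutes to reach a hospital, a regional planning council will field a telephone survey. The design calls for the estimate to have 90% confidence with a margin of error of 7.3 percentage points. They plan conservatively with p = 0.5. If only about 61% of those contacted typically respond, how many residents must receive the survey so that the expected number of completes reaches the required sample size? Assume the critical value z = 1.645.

209

Completed interviews needed: n₀ = 1.645² × 0.2500 / 0.073² ≈ 126.95 → 127.
At a 61% response rate, contacts needed = 127 / 0.61 ≈ 208.20 → 209.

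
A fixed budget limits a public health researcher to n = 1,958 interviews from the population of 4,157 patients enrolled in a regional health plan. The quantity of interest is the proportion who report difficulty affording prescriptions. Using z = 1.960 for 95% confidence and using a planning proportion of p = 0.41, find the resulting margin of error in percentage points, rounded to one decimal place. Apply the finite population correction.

Finite-population factor: (N−n)/(N−1) = (4157−1958)/(4157−1) = 0.5291.
SE(p̂) = √[p(1−p)/n · (N−n)/(N−1)] = √[0.2419/1958 × 0.5291] = 0.00809.
E = z × SE = 1.960 × 0.00809 = 0.01585 ≈ 1.6 percentage points.

1.6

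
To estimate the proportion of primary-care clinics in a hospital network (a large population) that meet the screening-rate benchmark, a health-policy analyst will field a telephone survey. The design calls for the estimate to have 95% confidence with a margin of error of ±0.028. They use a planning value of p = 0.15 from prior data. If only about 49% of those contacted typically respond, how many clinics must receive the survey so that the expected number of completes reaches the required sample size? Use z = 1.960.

1276

Completed interviews needed: n₀ = 1.960² × 0.1275 / 0.028² ≈ 624.75 → 625.
At a 49% response rate, contacts needed = 625 / 0.49 ≈ 1275.51 → 1276.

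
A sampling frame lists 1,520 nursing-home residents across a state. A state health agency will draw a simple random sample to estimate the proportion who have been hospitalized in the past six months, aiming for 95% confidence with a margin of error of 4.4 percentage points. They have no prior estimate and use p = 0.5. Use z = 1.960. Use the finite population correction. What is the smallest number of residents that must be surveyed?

375

Unadjusted: n₀ = 1.960² × 0.50 × 0.50 / 0.044² ≈ 496.07, so n₀ = 497.
Finite population correction with N = 1,520: n = n₀ / (1 + (n₀−1)/N) = 497 / (1 + 496/1520) = 497 / 1.3263 ≈ 374.72.
Rounding up, n = 375.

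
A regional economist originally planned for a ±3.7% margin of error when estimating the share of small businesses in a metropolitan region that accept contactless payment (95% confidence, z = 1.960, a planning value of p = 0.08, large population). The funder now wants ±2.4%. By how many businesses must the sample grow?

At ±3.7%: n = 1.960² × 0.0736 / 0.037² ≈ 206.53 → 207.
At ±2.4%: n = 1.960² × 0.0736 / 0.024² ≈ 490.87 → 491.
Additional respondents: 491 − 207 = 284.

284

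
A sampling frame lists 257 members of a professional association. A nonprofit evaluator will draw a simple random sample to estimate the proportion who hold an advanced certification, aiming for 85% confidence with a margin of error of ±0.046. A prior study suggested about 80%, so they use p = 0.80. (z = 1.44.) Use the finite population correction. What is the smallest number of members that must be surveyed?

Unadjusted: n₀ = 1.44² × 0.80 × 0.20 / 0.046² ≈ 156.79, so n₀ = 157.
Finite population correction with N = 257: n = n₀ / (1 + (n₀−1)/N) = 157 / (1 + 156/257) = 157 / 1.6070 ≈ 97.70.
Rounding up, n = 98.

98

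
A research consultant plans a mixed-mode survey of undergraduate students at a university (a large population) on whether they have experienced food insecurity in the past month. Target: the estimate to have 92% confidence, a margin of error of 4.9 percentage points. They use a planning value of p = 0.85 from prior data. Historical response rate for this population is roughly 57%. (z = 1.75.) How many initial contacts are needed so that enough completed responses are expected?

286

Completed interviews needed: n₀ = 1.75² × 0.1275 / 0.049² ≈ 162.63 → 163.
At a 57% response rate, contacts needed = 163 / 0.57 ≈ 285.96 → 286.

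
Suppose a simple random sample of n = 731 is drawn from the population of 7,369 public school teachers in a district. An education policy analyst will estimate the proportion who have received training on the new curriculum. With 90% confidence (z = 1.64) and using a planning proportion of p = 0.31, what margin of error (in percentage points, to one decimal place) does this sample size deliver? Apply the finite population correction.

Finite-population factor: (N−n)/(N−1) = (7369−731)/(7369−1) = 0.9009.
SE(p̂) = √[p(1−p)/n · (N−n)/(N−1)] = √[0.2139/731 × 0.9009] = 0.01624.
E = z × SE = 1.64 × 0.01624 = 0.02663 ≈ 2.7 percentage points.

2.7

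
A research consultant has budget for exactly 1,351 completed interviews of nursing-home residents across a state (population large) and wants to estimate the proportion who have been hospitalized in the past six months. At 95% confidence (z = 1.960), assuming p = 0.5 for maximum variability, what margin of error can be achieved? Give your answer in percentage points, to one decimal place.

SE(p̂) = √[p(1−p)/n] = √[0.2500/1351] = 0.01360.
E = z × SE = 1.960 × 0.01360 = 0.02666, or 2.7 percentage points.

2.7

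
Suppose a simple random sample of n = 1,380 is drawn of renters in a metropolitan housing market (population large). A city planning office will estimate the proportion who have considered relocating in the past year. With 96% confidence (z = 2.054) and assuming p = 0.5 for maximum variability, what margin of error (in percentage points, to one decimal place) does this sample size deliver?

2.8

SE(p̂) = √[p(1−p)/n] = √[0.2500/1380] = 0.01346.
E = z × SE = 2.054 × 0.01346 = 0.02765, or 2.8 percentage points.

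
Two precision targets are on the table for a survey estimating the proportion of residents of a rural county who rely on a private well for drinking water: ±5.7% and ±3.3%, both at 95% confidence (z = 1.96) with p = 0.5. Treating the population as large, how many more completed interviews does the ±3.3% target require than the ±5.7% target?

At ±5.7%: n = 1.96² × 0.2500 / 0.057² ≈ 295.60 → 296.
At ±3.3%: n = 1.96² × 0.2500 / 0.033² ≈ 881.91 → 882.
Additional respondents: 882 − 296 = 586.

586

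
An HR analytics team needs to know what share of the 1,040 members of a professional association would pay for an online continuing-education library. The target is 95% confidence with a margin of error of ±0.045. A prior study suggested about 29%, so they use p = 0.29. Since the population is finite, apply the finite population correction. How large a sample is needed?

For 95% confidence, z = 1.96.
Unadjusted: n₀ = 1.96² × 0.29 × 0.71 / 0.045² ≈ 390.61, so n₀ = 391.
Finite population correction with N = 1,040: n = n₀ / (1 + (n₀−1)/N) = 391 / (1 + 390/1040) = 391 / 1.3750 ≈ 284.36.
Rounding up, n = 285.

285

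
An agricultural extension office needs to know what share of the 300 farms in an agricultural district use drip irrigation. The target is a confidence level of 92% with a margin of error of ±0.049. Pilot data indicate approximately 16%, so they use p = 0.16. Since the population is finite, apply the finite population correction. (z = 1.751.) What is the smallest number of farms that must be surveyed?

Unadjusted: n₀ = 1.751² × 0.16 × 0.84 / 0.049² ≈ 171.62, so n₀ = 172.
Finite population correction with N = 300: n = n₀ / (1 + (n₀−1)/N) = 172 / (1 + 171/300) = 172 / 1.5700 ≈ 109.55.
Rounding up, n = 110.

110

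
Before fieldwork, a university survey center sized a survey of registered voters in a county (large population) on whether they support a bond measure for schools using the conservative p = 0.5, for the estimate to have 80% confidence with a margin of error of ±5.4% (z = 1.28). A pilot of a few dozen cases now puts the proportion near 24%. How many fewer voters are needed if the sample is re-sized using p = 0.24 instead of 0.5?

Conservative (p = 0.5): n = 1.28² × 0.25 / 0.054² ≈ 140.47 → 141.
Using p = 0.24: p(1−p) = 0.1824, so n = 1.28² × 0.1824 / 0.054² ≈ 102.48 → 103.
Reduction: 141 − 103 = 38.

38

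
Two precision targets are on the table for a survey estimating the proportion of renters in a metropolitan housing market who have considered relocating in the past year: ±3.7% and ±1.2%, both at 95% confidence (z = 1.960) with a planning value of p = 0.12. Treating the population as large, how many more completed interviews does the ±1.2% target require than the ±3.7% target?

2521

At ±3.7%: n = 1.960² × 0.1056 / 0.037² ≈ 296.33 → 297.
At ±1.2%: n = 1.960² × 0.1056 / 0.012² ≈ 2817.17 → 2818.
Additional respondents: 2818 − 297 = 2521.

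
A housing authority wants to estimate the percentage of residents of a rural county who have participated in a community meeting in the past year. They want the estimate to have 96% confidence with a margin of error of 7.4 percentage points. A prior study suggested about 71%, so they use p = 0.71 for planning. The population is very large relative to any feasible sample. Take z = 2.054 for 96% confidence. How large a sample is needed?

With p = 0.71, p(1−p) = 0.2059.
n = z²·p(1−p)/E² = 2.054² × 0.2059 / 0.074² = 4.2189 × 0.2059 / 0.005476 ≈ 158.63.
Rounding up gives n = 159.

159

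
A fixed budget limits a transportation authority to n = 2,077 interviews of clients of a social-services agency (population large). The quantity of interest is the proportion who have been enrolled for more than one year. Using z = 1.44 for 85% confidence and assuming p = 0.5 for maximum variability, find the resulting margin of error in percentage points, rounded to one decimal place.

1.6

SE(p̂) = √[p(1−p)/n] = √[0.2500/2077] = 0.01097.
E = z × SE = 1.44 × 0.01097 = 0.01580, or 1.6 percentage points.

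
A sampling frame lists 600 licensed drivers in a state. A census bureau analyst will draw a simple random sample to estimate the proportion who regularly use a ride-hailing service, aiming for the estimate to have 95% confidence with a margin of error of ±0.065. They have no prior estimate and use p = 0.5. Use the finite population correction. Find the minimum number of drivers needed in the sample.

For 95% confidence, z = 1.96.
Unadjusted: n₀ = 1.96² × 0.50 × 0.50 / 0.065² ≈ 227.31, so n₀ = 228.
Finite population correction with N = 600: n = n₀ / (1 + (n₀−1)/N) = 228 / (1 + 227/600) = 228 / 1.3783 ≈ 165.42.
Rounding up, n = 166.

166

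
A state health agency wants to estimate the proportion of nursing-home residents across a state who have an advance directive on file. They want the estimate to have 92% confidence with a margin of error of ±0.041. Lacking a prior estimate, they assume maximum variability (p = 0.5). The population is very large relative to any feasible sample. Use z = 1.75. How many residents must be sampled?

With p = 0.5, p(1−p) = 0.25.
n = z²·p(1−p)/E² = 1.75² × 0.2500 / 0.041² = 3.0625 × 0.2500 / 0.001681 ≈ 455.46.
Rounding up gives n = 456.

456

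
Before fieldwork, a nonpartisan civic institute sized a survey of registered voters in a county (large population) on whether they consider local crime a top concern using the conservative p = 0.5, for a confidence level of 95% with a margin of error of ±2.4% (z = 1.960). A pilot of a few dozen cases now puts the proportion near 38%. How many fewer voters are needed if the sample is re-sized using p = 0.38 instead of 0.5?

96

Conservative (p = 0.5): n = 1.960² × 0.25 / 0.024² ≈ 1667.36 → 1668.
Using p = 0.38: p(1−p) = 0.2356, so n = 1.960² × 0.2356 / 0.024² ≈ 1571.32 → 1572.
Reduction: 1668 − 1572 = 96.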